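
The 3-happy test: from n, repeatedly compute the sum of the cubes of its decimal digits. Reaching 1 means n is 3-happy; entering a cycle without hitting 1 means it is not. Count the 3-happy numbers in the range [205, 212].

205: 205 → 133 → 55 → 250 → 133  (repeats 133)
206: 206 → 224 → 80 → 512 → 134 → 92 → 737 → 713 → 371 → 371  (repeats 371)
207: 207 → 351 → 153 → 153  (repeats 153)
208: 208 → 520 → 133 → 55 → 250 → 133  (repeats 133)
209: 209 → 737 → 713 → 371 → 371  (repeats 371)
210: 210 → 9 → 729 → 1080 → 513 → 153 → 153  (repeats 153)
211: 211 → 10 → 1  (reaches 1)
212: 212 → 17 → 344 → 155 → 251 → 134 → 92 → 737 → 713 → 371 → 371  (repeats 371)
3-happy: 211

1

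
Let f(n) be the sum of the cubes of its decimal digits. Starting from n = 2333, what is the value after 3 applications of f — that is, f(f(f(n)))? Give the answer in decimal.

2333 → 2³ + 3³ + 3³ + 3³ = 8 + 27 + 27 + 27 = 89
89 → 8³ + 9³ = 512 + 729 = 1241
1241 → 1³ + 2³ + 4³ + 1³ = 1 + 8 + 64 + 1 = 74

74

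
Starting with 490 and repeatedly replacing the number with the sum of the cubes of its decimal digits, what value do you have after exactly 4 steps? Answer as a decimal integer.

919

490 → 4³ + 9³ + 0³ = 64 + 729 + 0 = 793
793 → 7³ + 9³ + 3³ = 343 + 729 + 27 = 1099
1099 → 1³ + 0³ + 9³ + 9³ = 1 + 0 + 729 + 729 = 1459
1459 → 1³ + 4³ + 5³ + 9³ = 1 + 64 + 125 + 729 = 919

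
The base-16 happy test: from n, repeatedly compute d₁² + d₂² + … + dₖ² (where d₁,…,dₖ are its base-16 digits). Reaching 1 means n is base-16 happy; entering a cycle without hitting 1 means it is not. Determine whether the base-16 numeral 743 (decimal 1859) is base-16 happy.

1859 = (7,4,3)_16 → 7² + 4² + 3² = 74
74 = (4,10)_16 → 4² + 10² = 116
116 = (7,4)_16 → 7² + 4² = 65
65 = (4,1)_16 → 4² + 1² = 17
17 = (1,1)_16 → 1² + 1² = 2
2 = (2)_16 → 2² = 4
4 = (4)_16 → 4² = 16
16 = (1,0)_16 → 1² + 0² = 1  — reached 1.

base-16 happy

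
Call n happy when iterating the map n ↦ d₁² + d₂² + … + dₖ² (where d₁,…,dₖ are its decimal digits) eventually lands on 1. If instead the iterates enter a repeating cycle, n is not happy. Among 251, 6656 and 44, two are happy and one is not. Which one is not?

251: 251 → 30 → 9 → 81 → 65 → 61 → 37 → 58 → 89 → 145 → 42 → 20 → 4 → 16 → 37  — repeats 37 (not happy)
6656: 6656 → 133 → 19 → 82 → 68 → 100 → 1  — reaches 1 (happy)
44: 44 → 32 → 13 → 10 → 1  — reaches 1 (happy)

251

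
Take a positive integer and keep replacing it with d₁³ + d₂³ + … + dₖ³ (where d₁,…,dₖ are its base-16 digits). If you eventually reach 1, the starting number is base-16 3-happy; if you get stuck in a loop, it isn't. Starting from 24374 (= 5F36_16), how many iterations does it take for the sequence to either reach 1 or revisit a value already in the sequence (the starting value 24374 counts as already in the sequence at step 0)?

24374 = (5,15,3,6)_16 → 3743
3743 = (14,9,15)_16 → 6848
6848 = (1,10,12,0)_16 → 2729
2729 = (10,10,9)_16 → 2729  — 2729 repeats.
That took 4 steps.

4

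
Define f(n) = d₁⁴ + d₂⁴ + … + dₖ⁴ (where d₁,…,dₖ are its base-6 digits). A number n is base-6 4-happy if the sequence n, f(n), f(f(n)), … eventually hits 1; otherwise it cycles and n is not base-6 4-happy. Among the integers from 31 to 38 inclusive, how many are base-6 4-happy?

1

31: 31 → 626 → 673 → 338 → 114 → 82 → 273 → 164 → 353 → 963 → 609 → 978 → 338  (repeats 338)
32: 32 → 641 → 1522 → 259 → 4 → 256 → 258 → 3 → 81 → 98 → 288 → 17 → 641  (repeats 641)
33: 33 → 706 → 419 → 1332 → 2 → 16 → 272 → 99 → 353 → 963 → 609 → 978 → 338 → 114 → 82 → 273 → 164 → 353  (repeats 353)
34: 34 → 881 → 897 → 962 → 544 → 353 → 963 → 609 → 978 → 338 → 114 → 82 → 273 → 164 → 353  (repeats 353)
35: 35 → 1250 → 1153 → 642 → 1266 → 1251 → 1218 → 1331 → 1251  (repeats 1251)
36: 36 → 1  (reaches 1)
37: 37 → 2 → 16 → 272 → 99 → 353 → 963 → 609 → 978 → 338 → 114 → 82 → 273 → 164 → 353  (repeats 353)
38: 38 → 17 → 641 → 1522 → 259 → 4 → 256 → 258 → 3 → 81 → 98 → 288 → 17  (repeats 17)
base-6 4-happy: 36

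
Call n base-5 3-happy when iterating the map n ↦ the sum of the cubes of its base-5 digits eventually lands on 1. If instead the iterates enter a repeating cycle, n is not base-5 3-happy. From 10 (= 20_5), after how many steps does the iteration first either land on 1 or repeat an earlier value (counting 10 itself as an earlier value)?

10 = (2,0)_5 → 8
8 = (1,3)_5 → 28
28 = (1,0,3)_5 → 28  — 28 repeats.
That took 3 steps.

3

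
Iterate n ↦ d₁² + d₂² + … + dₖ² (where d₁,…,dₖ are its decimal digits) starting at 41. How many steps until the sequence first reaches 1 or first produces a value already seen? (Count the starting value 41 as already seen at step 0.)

14

41 → 4² + 1² = 17
17 → 1² + 7² = 50
50 → 5² + 0² = 25
25 → 2² + 5² = 29
29 → 2² + 9² = 85
85 → 8² + 5² = 89
89 → 8² + 9² = 145
145 → 1² + 4² + 5² = 42
42 → 4² + 2² = 20
20 → 2² + 0² = 4
4 → 4² = 16
16 → 1² + 6² = 37
37 → 3² + 7² = 58
58 → 5² + 8² = 89  — 89 repeats.
That took 14 steps.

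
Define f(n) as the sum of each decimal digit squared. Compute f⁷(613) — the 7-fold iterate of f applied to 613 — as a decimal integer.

613 → 6² + 1² + 3² = 46
46 → 4² + 6² = 52
52 → 5² + 2² = 29
29 → 2² + 9² = 85
85 → 8² + 5² = 89
89 → 8² + 9² = 145
145 → 1² + 4² + 5² = 42

42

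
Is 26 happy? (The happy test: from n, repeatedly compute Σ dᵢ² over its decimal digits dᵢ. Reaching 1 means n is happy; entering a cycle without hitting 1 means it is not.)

not happy

26 → 2² + 6² = 40
40 → 4² + 0² = 16
16 → 1² + 6² = 37
37 → 3² + 7² = 58
58 → 5² + 8² = 89
89 → 8² + 9² = 145
145 → 1² + 4² + 5² = 42
42 → 4² + 2² = 20
20 → 2² + 0² = 4
4 → 4² = 16  — 16 already seen; the sequence cycles without reaching 1.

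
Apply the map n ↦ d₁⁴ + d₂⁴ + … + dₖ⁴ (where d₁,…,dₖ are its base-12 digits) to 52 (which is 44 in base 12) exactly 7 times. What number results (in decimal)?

52 = (4,4)_12 → 4⁴ + 4⁴ = 512
512 = (3,6,8)_12 → 3⁴ + 6⁴ + 8⁴ = 5473
5473 = (3,2,0,1)_12 → 3⁴ + 2⁴ + 0⁴ + 1⁴ = 98
98 = (8,2)_12 → 8⁴ + 2⁴ = 4112
4112 = (2,4,6,8)_12 → 2⁴ + 4⁴ + 6⁴ + 8⁴ = 5664
5664 = (3,3,4,0)_12 → 3⁴ + 3⁴ + 4⁴ + 0⁴ = 418
418 = (2,10,10)_12 → 2⁴ + 10⁴ + 10⁴ = 20016

20016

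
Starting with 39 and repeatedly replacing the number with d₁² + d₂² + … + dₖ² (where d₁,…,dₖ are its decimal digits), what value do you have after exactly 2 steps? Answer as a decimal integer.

39 → 3² + 9² = 90
90 → 9² + 0² = 81

81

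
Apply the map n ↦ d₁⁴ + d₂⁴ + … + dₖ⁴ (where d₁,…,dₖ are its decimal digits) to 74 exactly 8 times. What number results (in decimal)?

6725

74 → 7⁴ + 4⁴ = 2401 + 256 = 2657
2657 → 2⁴ + 6⁴ + 5⁴ + 7⁴ = 16 + 1296 + 625 + 2401 = 4338
4338 → 4⁴ + 3⁴ + 3⁴ + 8⁴ = 256 + 81 + 81 + 4096 = 4514
4514 → 4⁴ + 5⁴ + 1⁴ + 4⁴ = 256 + 625 + 1 + 256 = 1138
1138 → 1⁴ + 1⁴ + 3⁴ + 8⁴ = 1 + 1 + 81 + 4096 = 4179
4179 → 4⁴ + 1⁴ + 7⁴ + 9⁴ = 256 + 1 + 2401 + 6561 = 9219
9219 → 9⁴ + 2⁴ + 1⁴ + 9⁴ = 6561 + 16 + 1 + 6561 = 13139
13139 → 1⁴ + 3⁴ + 1⁴ + 3⁴ + 9⁴ = 1 + 81 + 1 + 81 + 6561 = 6725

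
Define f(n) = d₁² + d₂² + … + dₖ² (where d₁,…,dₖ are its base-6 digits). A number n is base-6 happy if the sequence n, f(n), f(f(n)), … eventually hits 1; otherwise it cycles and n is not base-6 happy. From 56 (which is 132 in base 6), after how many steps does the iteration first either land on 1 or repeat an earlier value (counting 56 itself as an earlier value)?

11

56 = (1,3,2)_6 → 1² + 3² + 2² = 1 + 9 + 4 = 14
14 = (2,2)_6 → 2² + 2² = 4 + 4 = 8
8 = (1,2)_6 → 1² + 2² = 1 + 4 = 5
5 = (5)_6 → 5² = 25
25 = (4,1)_6 → 4² + 1² = 16 + 1 = 17
17 = (2,5)_6 → 2² + 5² = 4 + 25 = 29
29 = (4,5)_6 → 4² + 5² = 16 + 25 = 41
41 = (1,0,5)_6 → 1² + 0² + 5² = 1 + 0 + 25 = 26
26 = (4,2)_6 → 4² + 2² = 16 + 4 = 20
20 = (3,2)_6 → 3² + 2² = 9 + 4 = 13
13 = (2,1)_6 → 2² + 1² = 4 + 1 = 5  — 5 repeats.
That took 11 steps.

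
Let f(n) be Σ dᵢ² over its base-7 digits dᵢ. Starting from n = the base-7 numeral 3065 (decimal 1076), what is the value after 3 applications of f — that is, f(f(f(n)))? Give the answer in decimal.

1076 = (3,0,6,5)_7 → 3² + 0² + 6² + 5² = 9 + 0 + 36 + 25 = 70
70 = (1,3,0)_7 → 1² + 3² + 0² = 1 + 9 + 0 = 10
10 = (1,3)_7 → 1² + 3² = 1 + 9 = 10

10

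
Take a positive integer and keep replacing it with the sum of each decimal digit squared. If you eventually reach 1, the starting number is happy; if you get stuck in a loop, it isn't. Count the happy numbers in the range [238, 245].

238: 238 → 77 → 98 → 145 → 42 → 20 → 4 → 16 → 37 → 58 → 89 → 145  — not happy
239: 239 → 94 → 97 → 130 → 10 → 1  — happy
240: 240 → 20 → 4 → 16 → 37 → 58 → 89 → 145 → 42 → 20  — not happy
241: 241 → 21 → 5 → 25 → 29 → 85 → 89 → 145 → 42 → 20 → 4 → 16 → 37 → 58 → 89  — not happy
242: 242 → 24 → 20 → 4 → 16 → 37 → 58 → 89 → 145 → 42 → 20  — not happy
243: 243 → 29 → 85 → 89 → 145 → 42 → 20 → 4 → 16 → 37 → 58 → 89  — not happy
244: 244 → 36 → 45 → 41 → 17 → 50 → 25 → 29 → 85 → 89 → 145 → 42 → 20 → 4 → 16 → 37 → 58 → 89  — not happy
245: 245 → 45 → 41 → 17 → 50 → 25 → 29 → 85 → 89 → 145 → 42 → 20 → 4 → 16 → 37 → 58 → 89  — not happy
happy: 239

1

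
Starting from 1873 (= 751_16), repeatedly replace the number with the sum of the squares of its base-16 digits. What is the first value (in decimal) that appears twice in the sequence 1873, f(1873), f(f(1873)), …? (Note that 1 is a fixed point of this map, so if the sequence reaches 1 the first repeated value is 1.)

1873 = (7,5,1)_16 → 7² + 5² + 1² = 49 + 25 + 1 = 75
75 = (4,11)_16 → 4² + 11² = 16 + 121 = 137
137 = (8,9)_16 → 8² + 9² = 64 + 81 = 145
145 = (9,1)_16 → 9² + 1² = 81 + 1 = 82
82 = (5,2)_16 → 5² + 2² = 25 + 4 = 29
29 = (1,13)_16 → 1² + 13² = 1 + 169 = 170
170 = (10,10)_16 → 10² + 10² = 100 + 100 = 200
200 = (12,8)_16 → 12² + 8² = 144 + 64 = 208
208 = (13,0)_16 → 13² + 0² = 169 + 0 = 169
169 = (10,9)_16 → 10² + 9² = 100 + 81 = 181
181 = (11,5)_16 → 11² + 5² = 121 + 25 = 146
146 = (9,2)_16 → 9² + 2² = 81 + 4 = 85
85 = (5,5)_16 → 5² + 5² = 25 + 25 = 50
50 = (3,2)_16 → 3² + 2² = 9 + 4 = 13
13 = (13)_16 → 13² = 169  — 169 already appeared earlier.

169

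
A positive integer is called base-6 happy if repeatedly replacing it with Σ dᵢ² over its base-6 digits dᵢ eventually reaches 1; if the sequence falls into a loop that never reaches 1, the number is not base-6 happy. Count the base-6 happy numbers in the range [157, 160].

157: 157 → 21 → 18 → 9 → 10 → 17 → 29 → 41 → 26 → 20 → 13 → 5 → 25 → 17  (repeats 17)
158: 158 → 24 → 16 → 20 → 13 → 5 → 25 → 17 → 29 → 41 → 26 → 20  (repeats 20)
159: 159 → 29 → 41 → 26 → 20 → 13 → 5 → 25 → 17 → 29  (repeats 29)
160: 160 → 36 → 1  (reaches 1)
base-6 happy: 160

1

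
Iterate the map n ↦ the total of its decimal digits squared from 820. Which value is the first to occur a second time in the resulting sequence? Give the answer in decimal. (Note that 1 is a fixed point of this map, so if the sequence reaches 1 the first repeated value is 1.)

820 → 68
68 → 100
100 → 1  — reached the fixed point 1.
1 → 1, so 1 is the first repeated value.

1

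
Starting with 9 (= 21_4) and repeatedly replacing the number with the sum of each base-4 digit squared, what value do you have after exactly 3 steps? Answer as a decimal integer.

9 = (2,1)_4 → 2² + 1² = 4 + 1 = 5
5 = (1,1)_4 → 1² + 1² = 1 + 1 = 2
2 = (2)_4 → 2² = 4

4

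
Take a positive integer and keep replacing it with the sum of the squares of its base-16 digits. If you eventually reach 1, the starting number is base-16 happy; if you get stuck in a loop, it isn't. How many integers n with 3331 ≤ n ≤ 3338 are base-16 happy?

1

3331: 3331 → 178 → 125 → 218 → 269 → 170 → 200 → 208 → 169 → 181 → 146 → 85 → 50 → 13 → 169  — not base-16 happy
3332: 3332 → 185 → 202 → 244 → 241 → 226 → 200 → 208 → 169 → 181 → 146 → 85 → 50 → 13 → 169  — not base-16 happy
3333: 3333 → 194 → 148 → 97 → 37 → 29 → 170 → 200 → 208 → 169 → 181 → 146 → 85 → 50 → 13 → 169  — not base-16 happy
3334: 3334 → 205 → 313 → 91 → 146 → 85 → 50 → 13 → 169 → 181 → 146  — not base-16 happy
3335: 3335 → 218 → 269 → 170 → 200 → 208 → 169 → 181 → 146 → 85 → 50 → 13 → 169  — not base-16 happy
3336: 3336 → 233 → 277 → 27 → 122 → 149 → 106 → 136 → 128 → 64 → 16 → 1  — base-16 happy
3337: 3337 → 250 → 325 → 42 → 104 → 100 → 52 → 25 → 82 → 29 → 170 → 200 → 208 → 169 → 181 → 146 → 85 → 50 → 13 → 169  — not base-16 happy
3338: 3338 → 269 → 170 → 200 → 208 → 169 → 181 → 146 → 85 → 50 → 13 → 169  — not base-16 happy
base-16 happy: 3336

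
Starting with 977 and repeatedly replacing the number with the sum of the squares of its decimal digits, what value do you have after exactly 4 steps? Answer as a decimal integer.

2

977 → 9² + 7² + 7² = 81 + 49 + 49 = 179
179 → 1² + 7² + 9² = 1 + 49 + 81 = 131
131 → 1² + 3² + 1² = 1 + 9 + 1 = 11
11 → 1² + 1² = 1 + 1 = 2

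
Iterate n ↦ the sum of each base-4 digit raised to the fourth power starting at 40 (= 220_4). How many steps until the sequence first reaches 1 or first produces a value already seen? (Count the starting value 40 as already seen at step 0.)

40 = (2,2,0)_4 → 2⁴ + 2⁴ + 0⁴ = 32
32 = (2,0,0)_4 → 2⁴ + 0⁴ + 0⁴ = 16
16 = (1,0,0)_4 → 1⁴ + 0⁴ + 0⁴ = 1  — reached 1.
That took 3 steps.

3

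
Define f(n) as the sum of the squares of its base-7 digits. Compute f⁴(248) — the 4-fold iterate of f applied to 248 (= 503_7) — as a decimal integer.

248 = (5,0,3)_7 → 5² + 0² + 3² = 25 + 0 + 9 = 34
34 = (4,6)_7 → 4² + 6² = 16 + 36 = 52
52 = (1,0,3)_7 → 1² + 0² + 3² = 1 + 0 + 9 = 10
10 = (1,3)_7 → 1² + 3² = 1 + 9 = 10

10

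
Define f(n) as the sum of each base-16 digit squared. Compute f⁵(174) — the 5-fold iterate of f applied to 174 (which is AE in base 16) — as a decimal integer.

50

174 = (10,14)_16 → 10² + 14² = 296
296 = (1,2,8)_16 → 1² + 2² + 8² = 69
69 = (4,5)_16 → 4² + 5² = 41
41 = (2,9)_16 → 2² + 9² = 85
85 = (5,5)_16 → 5² + 5² = 50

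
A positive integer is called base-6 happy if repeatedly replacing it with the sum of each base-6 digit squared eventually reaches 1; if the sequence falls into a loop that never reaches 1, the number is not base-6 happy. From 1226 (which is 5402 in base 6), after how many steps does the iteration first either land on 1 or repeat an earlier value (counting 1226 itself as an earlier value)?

1226 = (5,4,0,2)_6 → 5² + 4² + 0² + 2² = 25 + 16 + 0 + 4 = 45
45 = (1,1,3)_6 → 1² + 1² + 3² = 1 + 1 + 9 = 11
11 = (1,5)_6 → 1² + 5² = 1 + 25 = 26
26 = (4,2)_6 → 4² + 2² = 16 + 4 = 20
20 = (3,2)_6 → 3² + 2² = 9 + 4 = 13
13 = (2,1)_6 → 2² + 1² = 4 + 1 = 5
5 = (5)_6 → 5² = 25
25 = (4,1)_6 → 4² + 1² = 16 + 1 = 17
17 = (2,5)_6 → 2² + 5² = 4 + 25 = 29
29 = (4,5)_6 → 4² + 5² = 16 + 25 = 41
41 = (1,0,5)_6 → 1² + 0² + 5² = 1 + 0 + 25 = 26  — 26 repeats.
That took 11 steps.

11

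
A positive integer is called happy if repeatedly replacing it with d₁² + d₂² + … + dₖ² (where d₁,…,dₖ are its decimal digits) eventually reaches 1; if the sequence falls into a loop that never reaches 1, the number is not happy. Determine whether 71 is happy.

not happy

71 → 7² + 1² = 49 + 1 = 50
50 → 5² + 0² = 25 + 0 = 25
25 → 2² + 5² = 4 + 25 = 29
29 → 2² + 9² = 4 + 81 = 85
85 → 8² + 5² = 64 + 25 = 89
89 → 8² + 9² = 64 + 81 = 145
145 → 1² + 4² + 5² = 1 + 16 + 25 = 42
42 → 4² + 2² = 16 + 4 = 20
20 → 2² + 0² = 4 + 0 = 4
4 → 4² = 16
16 → 1² + 6² = 1 + 36 = 37
37 → 3² + 7² = 9 + 49 = 58
58 → 5² + 8² = 25 + 64 = 89  — 89 already seen; the sequence cycles without reaching 1.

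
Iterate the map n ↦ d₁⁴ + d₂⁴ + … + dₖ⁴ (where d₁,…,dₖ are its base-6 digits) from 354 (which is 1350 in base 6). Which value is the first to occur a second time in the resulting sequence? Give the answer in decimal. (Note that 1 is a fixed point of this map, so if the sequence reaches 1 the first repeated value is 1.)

963

354 = (1,3,5,0)_6 → 1⁴ + 3⁴ + 5⁴ + 0⁴ = 1 + 81 + 625 + 0 = 707
707 = (3,1,3,5)_6 → 3⁴ + 1⁴ + 3⁴ + 5⁴ = 81 + 1 + 81 + 625 = 788
788 = (3,3,5,2)_6 → 3⁴ + 3⁴ + 5⁴ + 2⁴ = 81 + 81 + 625 + 16 = 803
803 = (3,4,1,5)_6 → 3⁴ + 4⁴ + 1⁴ + 5⁴ = 81 + 256 + 1 + 625 = 963
963 = (4,2,4,3)_6 → 4⁴ + 2⁴ + 4⁴ + 3⁴ = 256 + 16 + 256 + 81 = 609
609 = (2,4,5,3)_6 → 2⁴ + 4⁴ + 5⁴ + 3⁴ = 16 + 256 + 625 + 81 = 978
978 = (4,3,1,0)_6 → 4⁴ + 3⁴ + 1⁴ + 0⁴ = 256 + 81 + 1 + 0 = 338
338 = (1,3,2,2)_6 → 1⁴ + 3⁴ + 2⁴ + 2⁴ = 1 + 81 + 16 + 16 = 114
114 = (3,1,0)_6 → 3⁴ + 1⁴ + 0⁴ = 81 + 1 + 0 = 82
82 = (2,1,4)_6 → 2⁴ + 1⁴ + 4⁴ = 16 + 1 + 256 = 273
273 = (1,1,3,3)_6 → 1⁴ + 1⁴ + 3⁴ + 3⁴ = 1 + 1 + 81 + 81 = 164
164 = (4,3,2)_6 → 4⁴ + 3⁴ + 2⁴ = 256 + 81 + 16 = 353
353 = (1,3,4,5)_6 → 1⁴ + 3⁴ + 4⁴ + 5⁴ = 1 + 81 + 256 + 625 = 963  — 963 already appeared earlier.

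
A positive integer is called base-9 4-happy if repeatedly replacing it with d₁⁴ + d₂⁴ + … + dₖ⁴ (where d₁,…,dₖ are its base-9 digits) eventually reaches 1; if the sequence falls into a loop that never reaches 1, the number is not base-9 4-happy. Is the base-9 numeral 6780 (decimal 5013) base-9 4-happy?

5013 = (6,7,8,0)_9 → 7793
7793 = (1,1,6,1,8)_9 → 5395
5395 = (7,3,5,4)_9 → 3363
3363 = (4,5,4,6)_9 → 2433
2433 = (3,3,0,3)_9 → 243
243 = (3,0,0)_9 → 81
81 = (1,0,0)_9 → 1  — reached 1.

base-9 4-happy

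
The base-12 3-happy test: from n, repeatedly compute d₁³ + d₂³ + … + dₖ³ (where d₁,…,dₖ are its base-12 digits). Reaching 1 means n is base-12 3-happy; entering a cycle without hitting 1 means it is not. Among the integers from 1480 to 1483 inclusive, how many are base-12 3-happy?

1480: 1480 → 1091 → 1890 → 219 → 244 → 577 → 65 → 250 → 1513 → 1217 → 762 → 368 → 736 → 190 → 1028 → 856 → 1520 → 1728 → 1  — base-12 3-happy
1481: 1481 → 1152 → 512 → 755 → 1464 → 1008 → 343 → 415 → 1351 → 1136 → 1855 → 1344 → 793 → 342 → 288 → 8 → 512  — not base-12 3-happy
1482: 1482 → 1243 → 1198 → 1539 → 1539  — not base-12 3-happy
1483: 1483 → 1370 → 953 → 684 → 793 → 342 → 288 → 8 → 512 → 755 → 1464 → 1008 → 343 → 415 → 1351 → 1136 → 1855 → 1344 → 793  — not base-12 3-happy
base-12 3-happy: 1480

1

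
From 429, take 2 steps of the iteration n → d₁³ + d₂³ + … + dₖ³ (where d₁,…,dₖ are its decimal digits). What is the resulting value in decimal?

513

429 → 4³ + 2³ + 9³ = 64 + 8 + 729 = 801
801 → 8³ + 0³ + 1³ = 512 + 0 + 1 = 513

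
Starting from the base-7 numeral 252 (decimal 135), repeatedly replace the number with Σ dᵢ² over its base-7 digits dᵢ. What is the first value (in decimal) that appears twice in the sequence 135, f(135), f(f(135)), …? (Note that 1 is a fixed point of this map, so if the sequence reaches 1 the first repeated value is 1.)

45

135 = (2,5,2)_7 → 2² + 5² + 2² = 33
33 = (4,5)_7 → 4² + 5² = 41
41 = (5,6)_7 → 5² + 6² = 61
61 = (1,1,5)_7 → 1² + 1² + 5² = 27
27 = (3,6)_7 → 3² + 6² = 45
45 = (6,3)_7 → 6² + 3² = 45  — 45 already appeared earlier.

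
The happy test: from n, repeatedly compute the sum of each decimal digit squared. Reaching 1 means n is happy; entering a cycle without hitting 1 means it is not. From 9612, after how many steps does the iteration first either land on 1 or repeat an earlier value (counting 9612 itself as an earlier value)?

9612 → 9² + 6² + 1² + 2² = 122
122 → 1² + 2² + 2² = 9
9 → 9² = 81
81 → 8² + 1² = 65
65 → 6² + 5² = 61
61 → 6² + 1² = 37
37 → 3² + 7² = 58
58 → 5² + 8² = 89
89 → 8² + 9² = 145
145 → 1² + 4² + 5² = 42
42 → 4² + 2² = 20
20 → 2² + 0² = 4
4 → 4² = 16
16 → 1² + 6² = 37  — 37 repeats.
That took 14 steps.

14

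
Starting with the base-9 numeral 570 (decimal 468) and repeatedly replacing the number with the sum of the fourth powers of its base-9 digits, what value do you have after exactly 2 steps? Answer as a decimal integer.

468 = (5,7,0)_9 → 5⁴ + 7⁴ + 0⁴ = 3026
3026 = (4,1,3,2)_9 → 4⁴ + 1⁴ + 3⁴ + 2⁴ = 354

354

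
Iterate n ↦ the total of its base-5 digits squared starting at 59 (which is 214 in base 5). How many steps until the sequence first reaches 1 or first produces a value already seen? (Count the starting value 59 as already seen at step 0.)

4

59 = (2,1,4)_5 → 2² + 1² + 4² = 21
21 = (4,1)_5 → 4² + 1² = 17
17 = (3,2)_5 → 3² + 2² = 13
13 = (2,3)_5 → 2² + 3² = 13  — 13 repeats.
That took 4 steps.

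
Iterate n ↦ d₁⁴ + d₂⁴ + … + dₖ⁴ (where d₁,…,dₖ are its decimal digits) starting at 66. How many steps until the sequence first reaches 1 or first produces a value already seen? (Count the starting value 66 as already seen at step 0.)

66 → 6⁴ + 6⁴ = 2592
2592 → 2⁴ + 5⁴ + 9⁴ + 2⁴ = 7218
7218 → 7⁴ + 2⁴ + 1⁴ + 8⁴ = 6514
6514 → 6⁴ + 5⁴ + 1⁴ + 4⁴ = 2178
2178 → 2⁴ + 1⁴ + 7⁴ + 8⁴ = 6514  — 6514 repeats.
That took 5 steps.

5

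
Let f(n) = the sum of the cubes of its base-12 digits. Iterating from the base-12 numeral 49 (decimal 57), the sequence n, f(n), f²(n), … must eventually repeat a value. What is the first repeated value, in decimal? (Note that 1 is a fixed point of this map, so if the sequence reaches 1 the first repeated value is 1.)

57 = (4,9)_12 → 4³ + 9³ = 64 + 729 = 793
793 = (5,6,1)_12 → 5³ + 6³ + 1³ = 125 + 216 + 1 = 342
342 = (2,4,6)_12 → 2³ + 4³ + 6³ = 8 + 64 + 216 = 288
288 = (2,0,0)_12 → 2³ + 0³ + 0³ = 8 + 0 + 0 = 8
8 = (8)_12 → 8³ = 512
512 = (3,6,8)_12 → 3³ + 6³ + 8³ = 27 + 216 + 512 = 755
755 = (5,2,11)_12 → 5³ + 2³ + 11³ = 125 + 8 + 1331 = 1464
1464 = (10,2,0)_12 → 10³ + 2³ + 0³ = 1000 + 8 + 0 = 1008
1008 = (7,0,0)_12 → 7³ + 0³ + 0³ = 343 + 0 + 0 = 343
343 = (2,4,7)_12 → 2³ + 4³ + 7³ = 8 + 64 + 343 = 415
415 = (2,10,7)_12 → 2³ + 10³ + 7³ = 8 + 1000 + 343 = 1351
1351 = (9,4,7)_12 → 9³ + 4³ + 7³ = 729 + 64 + 343 = 1136
1136 = (7,10,8)_12 → 7³ + 10³ + 8³ = 343 + 1000 + 512 = 1855
1855 = (1,0,10,7)_12 → 1³ + 0³ + 10³ + 7³ = 1 + 0 + 1000 + 343 = 1344
1344 = (9,4,0)_12 → 9³ + 4³ + 0³ = 729 + 64 + 0 = 793  — 793 already appeared earlier.

793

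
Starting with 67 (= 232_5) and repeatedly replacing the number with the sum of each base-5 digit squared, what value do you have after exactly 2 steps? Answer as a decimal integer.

13

67 = (2,3,2)_5 → 2² + 3² + 2² = 4 + 9 + 4 = 17
17 = (3,2)_5 → 3² + 2² = 9 + 4 = 13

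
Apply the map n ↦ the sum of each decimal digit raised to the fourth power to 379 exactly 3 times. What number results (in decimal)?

16049

379 → 3⁴ + 7⁴ + 9⁴ = 9043
9043 → 9⁴ + 0⁴ + 4⁴ + 3⁴ = 6898
6898 → 6⁴ + 8⁴ + 9⁴ + 8⁴ = 16049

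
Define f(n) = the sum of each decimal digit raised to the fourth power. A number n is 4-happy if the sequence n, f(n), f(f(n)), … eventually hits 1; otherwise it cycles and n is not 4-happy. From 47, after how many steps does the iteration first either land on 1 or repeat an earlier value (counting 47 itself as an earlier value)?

47 → 4⁴ + 7⁴ = 256 + 2401 = 2657
2657 → 2⁴ + 6⁴ + 5⁴ + 7⁴ = 16 + 1296 + 625 + 2401 = 4338
4338 → 4⁴ + 3⁴ + 3⁴ + 8⁴ = 256 + 81 + 81 + 4096 = 4514
4514 → 4⁴ + 5⁴ + 1⁴ + 4⁴ = 256 + 625 + 1 + 256 = 1138
1138 → 1⁴ + 1⁴ + 3⁴ + 8⁴ = 1 + 1 + 81 + 4096 = 4179
4179 → 4⁴ + 1⁴ + 7⁴ + 9⁴ = 256 + 1 + 2401 + 6561 = 9219
9219 → 9⁴ + 2⁴ + 1⁴ + 9⁴ = 6561 + 16 + 1 + 6561 = 13139
13139 → 1⁴ + 3⁴ + 1⁴ + 3⁴ + 9⁴ = 1 + 81 + 1 + 81 + 6561 = 6725
6725 → 6⁴ + 7⁴ + 2⁴ + 5⁴ = 1296 + 2401 + 16 + 625 = 4338  — 4338 repeats.
That took 9 steps.

9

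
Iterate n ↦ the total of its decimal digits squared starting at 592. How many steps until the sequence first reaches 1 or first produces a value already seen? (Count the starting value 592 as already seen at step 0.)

592 → 5² + 9² + 2² = 25 + 81 + 4 = 110
110 → 1² + 1² + 0² = 1 + 1 + 0 = 2
2 → 2² = 4
4 → 4² = 16
16 → 1² + 6² = 1 + 36 = 37
37 → 3² + 7² = 9 + 49 = 58
58 → 5² + 8² = 25 + 64 = 89
89 → 8² + 9² = 64 + 81 = 145
145 → 1² + 4² + 5² = 1 + 16 + 25 = 42
42 → 4² + 2² = 16 + 4 = 20
20 → 2² + 0² = 4 + 0 = 4  — 4 repeats.
That took 11 steps.

11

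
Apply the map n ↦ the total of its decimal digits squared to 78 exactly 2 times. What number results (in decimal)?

78 → 113
113 → 11

11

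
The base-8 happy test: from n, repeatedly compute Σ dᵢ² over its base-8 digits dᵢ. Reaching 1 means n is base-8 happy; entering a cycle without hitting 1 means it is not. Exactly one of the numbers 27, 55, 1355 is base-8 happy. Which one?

27

27: 27 → 18 → 8 → 1  — reaches 1 (base-8 happy)
55: 55 → 85 → 30 → 45 → 50 → 40 → 25 → 10 → 5 → 25  — repeats 25 (not base-8 happy)
1355: 1355 → 39 → 65 → 2 → 4 → 16 → 4  — repeats 4 (not base-8 happy)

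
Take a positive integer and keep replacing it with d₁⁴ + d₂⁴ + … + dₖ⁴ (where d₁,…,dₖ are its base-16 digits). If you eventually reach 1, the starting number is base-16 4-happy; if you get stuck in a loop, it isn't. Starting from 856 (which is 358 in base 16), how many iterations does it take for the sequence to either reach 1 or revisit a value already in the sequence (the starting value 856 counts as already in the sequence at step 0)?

11

856 = (3,5,8)_16 → 3⁴ + 5⁴ + 8⁴ = 81 + 625 + 4096 = 4802
4802 = (1,2,12,2)_16 → 1⁴ + 2⁴ + 12⁴ + 2⁴ = 1 + 16 + 20736 + 16 = 20769
20769 = (5,1,2,1)_16 → 5⁴ + 1⁴ + 2⁴ + 1⁴ = 625 + 1 + 16 + 1 = 643
643 = (2,8,3)_16 → 2⁴ + 8⁴ + 3⁴ = 16 + 4096 + 81 = 4193
4193 = (1,0,6,1)_16 → 1⁴ + 0⁴ + 6⁴ + 1⁴ = 1 + 0 + 1296 + 1 = 1298
1298 = (5,1,2)_16 → 5⁴ + 1⁴ + 2⁴ = 625 + 1 + 16 = 642
642 = (2,8,2)_16 → 2⁴ + 8⁴ + 2⁴ = 16 + 4096 + 16 = 4128
4128 = (1,0,2,0)_16 → 1⁴ + 0⁴ + 2⁴ + 0⁴ = 1 + 0 + 16 + 0 = 17
17 = (1,1)_16 → 1⁴ + 1⁴ = 1 + 1 = 2
2 = (2)_16 → 2⁴ = 16
16 = (1,0)_16 → 1⁴ + 0⁴ = 1 + 0 = 1  — reached 1.
That took 11 steps.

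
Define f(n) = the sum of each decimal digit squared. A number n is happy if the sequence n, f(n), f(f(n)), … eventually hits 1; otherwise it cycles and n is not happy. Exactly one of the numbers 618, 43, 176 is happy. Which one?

618: 618 → 101 → 2 → 4 → 16 → 37 → 58 → 89 → 145 → 42 → 20 → 4  — repeats 4 (not happy)
43: 43 → 25 → 29 → 85 → 89 → 145 → 42 → 20 → 4 → 16 → 37 → 58 → 89  — repeats 89 (not happy)
176: 176 → 86 → 100 → 1  — reaches 1 (happy)

176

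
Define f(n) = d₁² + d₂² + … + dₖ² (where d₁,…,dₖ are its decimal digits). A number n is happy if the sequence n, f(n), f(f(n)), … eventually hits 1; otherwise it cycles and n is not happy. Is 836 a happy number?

happy

836 → 109
109 → 82
82 → 68
68 → 100
100 → 1  — reached 1.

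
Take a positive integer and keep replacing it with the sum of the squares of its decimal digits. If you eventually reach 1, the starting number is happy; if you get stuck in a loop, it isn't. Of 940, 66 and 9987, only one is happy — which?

940: 940 → 97 → 130 → 10 → 1  — reaches 1 (happy)
66: 66 → 72 → 53 → 34 → 25 → 29 → 85 → 89 → 145 → 42 → 20 → 4 → 16 → 37 → 58 → 89  — repeats 89 (not happy)
9987: 9987 → 275 → 78 → 113 → 11 → 2 → 4 → 16 → 37 → 58 → 89 → 145 → 42 → 20 → 4  — repeats 4 (not happy)

940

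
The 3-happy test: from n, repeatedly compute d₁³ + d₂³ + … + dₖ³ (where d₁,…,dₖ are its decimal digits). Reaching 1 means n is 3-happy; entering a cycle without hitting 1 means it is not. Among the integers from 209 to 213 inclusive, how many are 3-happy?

209: 209 → 737 → 713 → 371 → 371  — not 3-happy
210: 210 → 9 → 729 → 1080 → 513 → 153 → 153  — not 3-happy
211: 211 → 10 → 1  — 3-happy
212: 212 → 17 → 344 → 155 → 251 → 134 → 92 → 737 → 713 → 371 → 371  — not 3-happy
213: 213 → 36 → 243 → 99 → 1458 → 702 → 351 → 153 → 153  — not 3-happy
3-happy: 211

1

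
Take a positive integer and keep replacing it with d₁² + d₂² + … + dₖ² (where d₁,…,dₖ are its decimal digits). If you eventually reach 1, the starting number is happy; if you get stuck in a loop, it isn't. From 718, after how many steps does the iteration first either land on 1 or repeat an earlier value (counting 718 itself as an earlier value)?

13

718 → 7² + 1² + 8² = 49 + 1 + 64 = 114
114 → 1² + 1² + 4² = 1 + 1 + 16 = 18
18 → 1² + 8² = 1 + 64 = 65
65 → 6² + 5² = 36 + 25 = 61
61 → 6² + 1² = 36 + 1 = 37
37 → 3² + 7² = 9 + 49 = 58
58 → 5² + 8² = 25 + 64 = 89
89 → 8² + 9² = 64 + 81 = 145
145 → 1² + 4² + 5² = 1 + 16 + 25 = 42
42 → 4² + 2² = 16 + 4 = 20
20 → 2² + 0² = 4 + 0 = 4
4 → 4² = 16
16 → 1² + 6² = 1 + 36 = 37  — 37 repeats.
That took 13 steps.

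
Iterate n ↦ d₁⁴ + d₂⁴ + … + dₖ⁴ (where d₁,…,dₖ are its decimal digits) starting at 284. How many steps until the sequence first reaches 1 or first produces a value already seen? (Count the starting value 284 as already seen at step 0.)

284 → 2⁴ + 8⁴ + 4⁴ = 4368
4368 → 4⁴ + 3⁴ + 6⁴ + 8⁴ = 5729
5729 → 5⁴ + 7⁴ + 2⁴ + 9⁴ = 9603
9603 → 9⁴ + 6⁴ + 0⁴ + 3⁴ = 7938
7938 → 7⁴ + 9⁴ + 3⁴ + 8⁴ = 13139
13139 → 1⁴ + 3⁴ + 1⁴ + 3⁴ + 9⁴ = 6725
6725 → 6⁴ + 7⁴ + 2⁴ + 5⁴ = 4338
4338 → 4⁴ + 3⁴ + 3⁴ + 8⁴ = 4514
4514 → 4⁴ + 5⁴ + 1⁴ + 4⁴ = 1138
1138 → 1⁴ + 1⁴ + 3⁴ + 8⁴ = 4179
4179 → 4⁴ + 1⁴ + 7⁴ + 9⁴ = 9219
9219 → 9⁴ + 2⁴ + 1⁴ + 9⁴ = 13139  — 13139 repeats.
That took 12 steps.

12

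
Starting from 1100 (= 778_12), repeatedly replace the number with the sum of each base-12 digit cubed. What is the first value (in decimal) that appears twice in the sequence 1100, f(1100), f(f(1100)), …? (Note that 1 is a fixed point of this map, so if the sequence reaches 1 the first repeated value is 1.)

1100 = (7,7,8)_12 → 7³ + 7³ + 8³ = 343 + 343 + 512 = 1198
1198 = (8,3,10)_12 → 8³ + 3³ + 10³ = 512 + 27 + 1000 = 1539
1539 = (10,8,3)_12 → 10³ + 8³ + 3³ = 1000 + 512 + 27 = 1539  — 1539 already appeared earlier.

1539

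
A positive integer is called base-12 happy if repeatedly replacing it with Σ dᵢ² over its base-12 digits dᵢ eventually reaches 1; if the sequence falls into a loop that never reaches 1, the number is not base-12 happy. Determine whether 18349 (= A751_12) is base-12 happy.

18349 = (10,7,5,1)_12 → 10² + 7² + 5² + 1² = 175
175 = (1,2,7)_12 → 1² + 2² + 7² = 54
54 = (4,6)_12 → 4² + 6² = 52
52 = (4,4)_12 → 4² + 4² = 32
32 = (2,8)_12 → 2² + 8² = 68
68 = (5,8)_12 → 5² + 8² = 89
89 = (7,5)_12 → 7² + 5² = 74
74 = (6,2)_12 → 6² + 2² = 40
40 = (3,4)_12 → 3² + 4² = 25
25 = (2,1)_12 → 2² + 1² = 5
5 = (5)_12 → 5² = 25  — 25 already seen; the sequence cycles without reaching 1.

not base-12 happy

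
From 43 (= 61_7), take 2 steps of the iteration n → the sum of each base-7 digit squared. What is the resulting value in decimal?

29

43 = (6,1)_7 → 6² + 1² = 37
37 = (5,2)_7 → 5² + 2² = 29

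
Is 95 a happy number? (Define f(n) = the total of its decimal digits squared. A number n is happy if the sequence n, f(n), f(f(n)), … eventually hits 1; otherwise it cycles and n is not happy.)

not happy

95 → 9² + 5² = 81 + 25 = 106
106 → 1² + 0² + 6² = 1 + 0 + 36 = 37
37 → 3² + 7² = 9 + 49 = 58
58 → 5² + 8² = 25 + 64 = 89
89 → 8² + 9² = 64 + 81 = 145
145 → 1² + 4² + 5² = 1 + 16 + 25 = 42
42 → 4² + 2² = 16 + 4 = 20
20 → 2² + 0² = 4 + 0 = 4
4 → 4² = 16
16 → 1² + 6² = 1 + 36 = 37  — 37 already seen; the sequence cycles without reaching 1.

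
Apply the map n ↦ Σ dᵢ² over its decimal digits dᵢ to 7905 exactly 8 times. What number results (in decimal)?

7905 → 7² + 9² + 0² + 5² = 155
155 → 1² + 5² + 5² = 51
51 → 5² + 1² = 26
26 → 2² + 6² = 40
40 → 4² + 0² = 16
16 → 1² + 6² = 37
37 → 3² + 7² = 58
58 → 5² + 8² = 89

89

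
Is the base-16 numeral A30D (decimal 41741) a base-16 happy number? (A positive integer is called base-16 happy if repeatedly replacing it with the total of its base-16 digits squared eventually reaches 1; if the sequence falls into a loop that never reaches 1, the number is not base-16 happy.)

base-16 happy

41741 = (10,3,0,13)_16 → 10² + 3² + 0² + 13² = 100 + 9 + 0 + 169 = 278
278 = (1,1,6)_16 → 1² + 1² + 6² = 1 + 1 + 36 = 38
38 = (2,6)_16 → 2² + 6² = 4 + 36 = 40
40 = (2,8)_16 → 2² + 8² = 4 + 64 = 68
68 = (4,4)_16 → 4² + 4² = 16 + 16 = 32
32 = (2,0)_16 → 2² + 0² = 4 + 0 = 4
4 = (4)_16 → 4² = 16
16 = (1,0)_16 → 1² + 0² = 1 + 0 = 1  — reached 1.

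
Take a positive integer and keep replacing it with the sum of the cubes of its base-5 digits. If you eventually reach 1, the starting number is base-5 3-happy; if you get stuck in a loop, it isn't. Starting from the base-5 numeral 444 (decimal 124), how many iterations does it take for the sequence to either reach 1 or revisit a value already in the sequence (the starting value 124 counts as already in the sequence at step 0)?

8

124 = (4,4,4)_5 → 192
192 = (1,2,3,2)_5 → 44
44 = (1,3,4)_5 → 92
92 = (3,3,2)_5 → 62
62 = (2,2,2)_5 → 24
24 = (4,4)_5 → 128
128 = (1,0,0,3)_5 → 28
28 = (1,0,3)_5 → 28  — 28 repeats.
That took 8 steps.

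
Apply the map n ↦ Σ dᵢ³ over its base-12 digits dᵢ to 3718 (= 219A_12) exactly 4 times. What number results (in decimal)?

3718 = (2,1,9,10)_12 → 1738
1738 = (1,0,0,10)_12 → 1001
1001 = (6,11,5)_12 → 1672
1672 = (11,7,4)_12 → 1738

1738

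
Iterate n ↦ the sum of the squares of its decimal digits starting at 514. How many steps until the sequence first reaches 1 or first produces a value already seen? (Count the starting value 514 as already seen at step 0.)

9

514 → 5² + 1² + 4² = 42
42 → 4² + 2² = 20
20 → 2² + 0² = 4
4 → 4² = 16
16 → 1² + 6² = 37
37 → 3² + 7² = 58
58 → 5² + 8² = 89
89 → 8² + 9² = 145
145 → 1² + 4² + 5² = 42  — 42 repeats.
That took 9 steps.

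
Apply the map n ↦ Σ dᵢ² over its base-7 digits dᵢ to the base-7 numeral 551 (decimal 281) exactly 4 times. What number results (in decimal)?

281 = (5,5,1)_7 → 5² + 5² + 1² = 51
51 = (1,0,2)_7 → 1² + 0² + 2² = 5
5 = (5)_7 → 5² = 25
25 = (3,4)_7 → 3² + 4² = 25

25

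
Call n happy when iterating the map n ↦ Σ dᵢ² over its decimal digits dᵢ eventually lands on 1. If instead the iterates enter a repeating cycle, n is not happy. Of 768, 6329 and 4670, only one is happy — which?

768: 768 → 149 → 98 → 145 → 42 → 20 → 4 → 16 → 37 → 58 → 89 → 145  — repeats 145 (not happy)
6329: 6329 → 130 → 10 → 1  — reaches 1 (happy)
4670: 4670 → 101 → 2 → 4 → 16 → 37 → 58 → 89 → 145 → 42 → 20 → 4  — repeats 4 (not happy)

6329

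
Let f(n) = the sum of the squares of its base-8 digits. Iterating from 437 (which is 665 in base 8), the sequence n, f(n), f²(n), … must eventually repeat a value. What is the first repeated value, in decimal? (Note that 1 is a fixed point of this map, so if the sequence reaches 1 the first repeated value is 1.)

437 = (6,6,5)_8 → 6² + 6² + 5² = 36 + 36 + 25 = 97
97 = (1,4,1)_8 → 1² + 4² + 1² = 1 + 16 + 1 = 18
18 = (2,2)_8 → 2² + 2² = 4 + 4 = 8
8 = (1,0)_8 → 1² + 0² = 1 + 0 = 1  — reached the fixed point 1.
1 → 1, so 1 is the first repeated value.

1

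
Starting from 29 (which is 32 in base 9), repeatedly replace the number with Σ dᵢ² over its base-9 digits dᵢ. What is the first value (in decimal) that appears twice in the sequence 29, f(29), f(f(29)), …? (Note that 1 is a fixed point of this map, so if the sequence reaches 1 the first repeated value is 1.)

29 = (3,2)_9 → 3² + 2² = 13
13 = (1,4)_9 → 1² + 4² = 17
17 = (1,8)_9 → 1² + 8² = 65
65 = (7,2)_9 → 7² + 2² = 53
53 = (5,8)_9 → 5² + 8² = 89
89 = (1,0,8)_9 → 1² + 0² + 8² = 65  — 65 already appeared earlier.

65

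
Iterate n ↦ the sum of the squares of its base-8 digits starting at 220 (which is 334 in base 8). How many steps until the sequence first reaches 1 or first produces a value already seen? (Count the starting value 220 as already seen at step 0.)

220 = (3,3,4)_8 → 3² + 3² + 4² = 34
34 = (4,2)_8 → 4² + 2² = 20
20 = (2,4)_8 → 2² + 4² = 20  — 20 repeats.
That took 3 steps.

3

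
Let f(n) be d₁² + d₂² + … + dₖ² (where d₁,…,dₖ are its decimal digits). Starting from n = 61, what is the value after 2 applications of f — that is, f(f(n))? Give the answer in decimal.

58

61 → 37
37 → 58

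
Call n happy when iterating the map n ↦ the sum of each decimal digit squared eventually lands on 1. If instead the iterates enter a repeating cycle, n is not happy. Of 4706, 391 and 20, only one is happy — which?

4706: 4706 → 101 → 2 → 4 → 16 → 37 → 58 → 89 → 145 → 42 → 20 → 4  — repeats 4 (not happy)
391: 391 → 91 → 82 → 68 → 100 → 1  — reaches 1 (happy)
20: 20 → 4 → 16 → 37 → 58 → 89 → 145 → 42 → 20  — repeats 20 (not happy)

391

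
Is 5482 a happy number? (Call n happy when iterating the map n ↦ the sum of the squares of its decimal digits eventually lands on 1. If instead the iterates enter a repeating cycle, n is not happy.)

happy

5482 → 5² + 4² + 8² + 2² = 25 + 16 + 64 + 4 = 109
109 → 1² + 0² + 9² = 1 + 0 + 81 = 82
82 → 8² + 2² = 64 + 4 = 68
68 → 6² + 8² = 36 + 64 = 100
100 → 1² + 0² + 0² = 1 + 0 + 0 = 1  — reached 1.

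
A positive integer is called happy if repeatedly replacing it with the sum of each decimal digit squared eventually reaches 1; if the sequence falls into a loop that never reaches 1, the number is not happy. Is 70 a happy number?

70 → 7² + 0² = 49
49 → 4² + 9² = 97
97 → 9² + 7² = 130
130 → 1² + 3² + 0² = 10
10 → 1² + 0² = 1  — reached 1.

happy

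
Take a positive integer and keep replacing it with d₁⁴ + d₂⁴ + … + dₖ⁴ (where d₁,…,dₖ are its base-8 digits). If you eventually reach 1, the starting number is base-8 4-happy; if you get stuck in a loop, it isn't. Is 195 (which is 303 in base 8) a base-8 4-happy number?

195 = (3,0,3)_8 → 3⁴ + 0⁴ + 3⁴ = 81 + 0 + 81 = 162
162 = (2,4,2)_8 → 2⁴ + 4⁴ + 2⁴ = 16 + 256 + 16 = 288
288 = (4,4,0)_8 → 4⁴ + 4⁴ + 0⁴ = 256 + 256 + 0 = 512
512 = (1,0,0,0)_8 → 1⁴ + 0⁴ + 0⁴ + 0⁴ = 1 + 0 + 0 + 0 = 1  — reached 1.

base-8 4-happy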